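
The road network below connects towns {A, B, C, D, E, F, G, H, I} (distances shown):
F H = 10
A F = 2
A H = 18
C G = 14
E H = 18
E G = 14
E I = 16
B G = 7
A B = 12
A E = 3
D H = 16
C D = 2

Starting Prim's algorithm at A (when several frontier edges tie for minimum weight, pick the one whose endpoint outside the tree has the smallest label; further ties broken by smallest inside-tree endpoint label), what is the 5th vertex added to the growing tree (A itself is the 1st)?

B

Grow the tree from A using Prim:
Step 1: cheapest edge leaving the tree is A F (2); add F.
Step 2: cheapest edge leaving the tree is A E (3); add E.
Step 3: cheapest edge leaving the tree is F H (10); add H.
Step 4: cheapest edge leaving the tree is A B (12); add B.
Step 5: cheapest edge leaving the tree is B G (7); add G.
Step 6: cheapest edge leaving the tree is C G (14); add C.
Step 7: cheapest edge leaving the tree is C D (2); add D.
Step 8: cheapest edge leaving the tree is E I (16); add I.
Vertex order: A, F, E, H, B, G, C, D, I. The 5th vertex is B.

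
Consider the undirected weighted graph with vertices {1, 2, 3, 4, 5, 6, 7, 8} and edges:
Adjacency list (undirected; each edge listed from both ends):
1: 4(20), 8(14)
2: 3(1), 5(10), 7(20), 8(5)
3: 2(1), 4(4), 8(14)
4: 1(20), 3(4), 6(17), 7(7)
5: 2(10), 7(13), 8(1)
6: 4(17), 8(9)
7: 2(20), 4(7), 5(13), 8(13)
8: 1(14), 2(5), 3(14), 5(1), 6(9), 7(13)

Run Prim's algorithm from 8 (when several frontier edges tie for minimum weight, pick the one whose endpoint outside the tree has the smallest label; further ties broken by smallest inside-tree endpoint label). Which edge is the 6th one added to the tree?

Grow the tree from 8 using Prim:
Step 1: cheapest edge leaving the tree is 5 8 (1); add 5.
Step 2: cheapest edge leaving the tree is 2 8 (5); add 2.
Step 3: cheapest edge leaving the tree is 2 3 (1); add 3.
Step 4: cheapest edge leaving the tree is 3 4 (4); add 4.
Step 5: cheapest edge leaving the tree is 4 7 (7); add 7.
Step 6: cheapest edge leaving the tree is 6 8 (9); add 6.
Step 7: cheapest edge leaving the tree is 1 8 (14); add 1.
The 6th edge added is 6 8.

6-8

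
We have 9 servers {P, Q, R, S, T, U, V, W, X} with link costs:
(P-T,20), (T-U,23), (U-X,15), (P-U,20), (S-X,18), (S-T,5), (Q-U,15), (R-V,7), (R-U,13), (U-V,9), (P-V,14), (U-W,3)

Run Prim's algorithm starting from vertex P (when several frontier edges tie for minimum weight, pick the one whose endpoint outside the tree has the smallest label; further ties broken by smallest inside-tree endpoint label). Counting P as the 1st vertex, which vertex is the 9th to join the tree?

T

Prim, starting at P.
Step 1: cheapest edge leaving the tree is P-V (14); add V.
Step 2: cheapest edge leaving the tree is R-V (7); add R.
Step 3: cheapest edge leaving the tree is U-V (9); add U.
Step 4: cheapest edge leaving the tree is U-W (3); add W.
Step 5: cheapest edge leaving the tree is Q-U (15); add Q.
Step 6: cheapest edge leaving the tree is U-X (15); add X.
Step 7: cheapest edge leaving the tree is S-X (18); add S.
Step 8: cheapest edge leaving the tree is S-T (5); add T.
Vertex order: P, V, R, U, W, Q, X, S, T. The 9th vertex is T.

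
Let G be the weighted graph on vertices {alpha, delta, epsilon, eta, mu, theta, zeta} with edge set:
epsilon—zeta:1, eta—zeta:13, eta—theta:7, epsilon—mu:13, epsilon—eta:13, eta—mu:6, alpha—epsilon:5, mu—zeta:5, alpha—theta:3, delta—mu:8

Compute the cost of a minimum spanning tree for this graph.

Grow the tree from theta using Prim:
Step 1: cheapest edge leaving the tree is alpha—theta (3); add alpha.
Step 2: cheapest edge leaving the tree is alpha—epsilon (5); add epsilon.
Step 3: cheapest edge leaving the tree is epsilon—zeta (1); add zeta.
Step 4: cheapest edge leaving the tree is mu—zeta (5); add mu.
Step 5: cheapest edge leaving the tree is eta—mu (6); add eta.
Step 6: cheapest edge leaving the tree is delta—mu (8); add delta.
MST edges: alpha—theta, alpha—epsilon, epsilon—zeta, mu—zeta, eta—mu, delta—mu; total weight 3+5+1+5+6+8 = 28.

28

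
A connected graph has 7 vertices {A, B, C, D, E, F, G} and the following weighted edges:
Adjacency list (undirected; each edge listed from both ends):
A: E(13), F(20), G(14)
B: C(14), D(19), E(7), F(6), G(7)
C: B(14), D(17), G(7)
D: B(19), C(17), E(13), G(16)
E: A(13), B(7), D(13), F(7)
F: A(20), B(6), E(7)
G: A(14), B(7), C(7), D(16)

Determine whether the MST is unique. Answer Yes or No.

No

Kruskal: consider edges lightest-first.
B F (6): add. Components now {A} {B,F} {C} {D} {E} {G}
B E (7): add. Components now {A} {B,E,F} {C} {D} {G}
B G (7): add. Components now {A} {B,E,F,G} {C} {D}
C G (7): add. Components now {A} {B,C,E,F,G} {D}
E F (7): skip — E and F already connected.
A E (13): add. Components now {A,B,C,E,F,G} {D}
D E (13): add. Components now {A,B,C,D,E,F,G}
Non-tree edge E F has weight 7, equal to the heaviest edge on its tree cycle — swapping gives another MST of the same weight. Not unique.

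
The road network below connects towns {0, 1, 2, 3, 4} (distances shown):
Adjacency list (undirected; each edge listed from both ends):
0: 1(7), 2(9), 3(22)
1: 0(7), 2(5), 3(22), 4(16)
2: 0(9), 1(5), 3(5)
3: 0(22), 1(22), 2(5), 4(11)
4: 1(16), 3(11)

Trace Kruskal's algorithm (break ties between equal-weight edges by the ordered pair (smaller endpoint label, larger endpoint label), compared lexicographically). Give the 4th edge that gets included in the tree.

3-4

Sort edges by weight, then run Kruskal:
1—2 (5): add — endpoints in different components.
2—3 (5): add — endpoints in different components.
0—1 (7): add — endpoints in different components.
0—2 (9): skip — 0 and 2 already connected.
3—4 (11): add — endpoints in different components.
The 4th edge added is 3—4.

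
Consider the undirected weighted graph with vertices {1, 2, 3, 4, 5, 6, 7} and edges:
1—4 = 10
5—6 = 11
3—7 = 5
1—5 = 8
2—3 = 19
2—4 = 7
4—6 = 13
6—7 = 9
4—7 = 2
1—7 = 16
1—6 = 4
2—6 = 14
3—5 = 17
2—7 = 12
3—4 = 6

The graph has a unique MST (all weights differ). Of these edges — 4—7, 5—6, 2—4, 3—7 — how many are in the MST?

Kruskal's algorithm — process edges by increasing weight (ties by edge label):
4—7 (2): add. Components now {1} {2} {3} {4,7} {5} {6}
1—6 (4): add. Components now {1,6} {2} {3} {4,7} {5}
3—7 (5): add. Components now {1,6} {2} {3,4,7} {5}
3—4 (6): skip — 3 and 4 already connected.
2—4 (7): add. Components now {1,6} {2,3,4,7} {5}
1—5 (8): add. Components now {1,5,6} {2,3,4,7}
6—7 (9): add. Components now {1,2,3,4,5,6,7}
MST edge set: {4—7, 1—6, 3—7, 2—4, 1—5, 6—7}.
Of the listed edges, {4—7, 2—4, 3—7} are in the MST → 3.

3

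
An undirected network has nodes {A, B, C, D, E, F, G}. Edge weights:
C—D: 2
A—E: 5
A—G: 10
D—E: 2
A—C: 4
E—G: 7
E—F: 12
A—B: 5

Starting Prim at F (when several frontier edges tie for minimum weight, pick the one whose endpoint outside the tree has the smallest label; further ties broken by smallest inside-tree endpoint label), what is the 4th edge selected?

A-C

Prim's algorithm from F:
Step 1: frontier [E—F 12] → take E—F (12); add E.
Step 2: frontier [D—E 2, A—E 5, E—G 7] → take D—E (2); add D.
Step 3: frontier [C—D 2, A—E 5, E—G 7] → take C—D (2); add C.
Step 4: frontier [A—C 4, A—E 5, E—G 7] → take A—C (4); add A.
Step 5: frontier [A—B 5, A—G 10, E—G 7] → take A—B (5); add B.
Step 6: frontier [A—G 10, E—G 7] → take E—G (7); add G.
The 4th edge added is A—C.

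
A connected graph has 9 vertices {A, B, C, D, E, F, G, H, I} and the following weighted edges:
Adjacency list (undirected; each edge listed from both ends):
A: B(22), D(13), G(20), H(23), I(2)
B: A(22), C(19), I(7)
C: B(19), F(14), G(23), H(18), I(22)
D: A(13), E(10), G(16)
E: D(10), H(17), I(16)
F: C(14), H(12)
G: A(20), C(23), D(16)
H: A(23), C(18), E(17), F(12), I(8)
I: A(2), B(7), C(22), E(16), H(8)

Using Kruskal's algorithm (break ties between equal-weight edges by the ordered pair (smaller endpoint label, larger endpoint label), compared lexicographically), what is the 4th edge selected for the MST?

D-E

Kruskal: consider edges lightest-first.
A I (2): add — endpoints in different components.
B I (7): add — endpoints in different components.
H I (8): add — endpoints in different components.
D E (10): add — endpoints in different components.
F H (12): add — endpoints in different components.
A D (13): add — endpoints in different components.
C F (14): add — endpoints in different components.
D G (16): add — endpoints in different components.
The 4th edge added is D E.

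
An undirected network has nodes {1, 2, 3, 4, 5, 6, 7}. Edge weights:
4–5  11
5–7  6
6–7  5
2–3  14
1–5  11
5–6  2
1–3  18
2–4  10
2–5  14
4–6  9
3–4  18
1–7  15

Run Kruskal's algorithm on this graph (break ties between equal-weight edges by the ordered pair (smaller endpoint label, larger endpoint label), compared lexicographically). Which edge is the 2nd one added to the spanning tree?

Kruskal: consider edges lightest-first.
5–6 (2): add. Components now {1} {2} {3} {4} {5,6} {7}
6–7 (5): add. Components now {1} {2} {3} {4} {5,6,7}
5–7 (6): skip — 5 and 7 already connected.
4–6 (9): add. Components now {1} {2} {3} {4,5,6,7}
2–4 (10): add. Components now {1} {2,4,5,6,7} {3}
1–5 (11): add. Components now {1,2,4,5,6,7} {3}
4–5 (11): skip — 4 and 5 already connected.
2–3 (14): add. Components now {1,2,3,4,5,6,7}
The 2nd edge added is 6–7.

6-7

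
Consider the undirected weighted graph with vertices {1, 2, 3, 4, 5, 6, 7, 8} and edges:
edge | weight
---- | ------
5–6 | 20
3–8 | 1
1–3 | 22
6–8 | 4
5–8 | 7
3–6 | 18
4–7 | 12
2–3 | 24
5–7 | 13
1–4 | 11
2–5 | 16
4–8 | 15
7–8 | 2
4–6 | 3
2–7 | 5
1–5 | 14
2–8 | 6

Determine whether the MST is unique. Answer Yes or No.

Yes

Kruskal's algorithm — process edges by increasing weight (ties by edge label):
3–8 (1): add — endpoints in different components.
7–8 (2): add — endpoints in different components.
4–6 (3): add — endpoints in different components.
6–8 (4): add — endpoints in different components.
2–7 (5): add — endpoints in different components.
2–8 (6): skip — 2 and 8 already connected.
5–8 (7): add — endpoints in different components.
1–4 (11): add — endpoints in different components.
Every non-tree edge has weight strictly greater than the heaviest edge on the tree path between its endpoints, so the MST is unique.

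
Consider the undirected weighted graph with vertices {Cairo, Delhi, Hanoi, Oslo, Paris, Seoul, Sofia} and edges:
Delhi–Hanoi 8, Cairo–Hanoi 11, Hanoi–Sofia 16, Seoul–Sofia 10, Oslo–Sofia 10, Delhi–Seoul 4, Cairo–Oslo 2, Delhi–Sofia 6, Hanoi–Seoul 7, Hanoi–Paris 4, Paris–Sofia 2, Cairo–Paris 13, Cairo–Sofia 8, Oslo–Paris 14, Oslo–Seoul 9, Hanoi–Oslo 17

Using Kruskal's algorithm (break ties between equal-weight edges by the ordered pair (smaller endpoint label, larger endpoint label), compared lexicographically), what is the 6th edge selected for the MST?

Cairo-Sofia

Sort edges by weight, then run Kruskal:
Cairo–Oslo (2): add. Components now {Cairo,Oslo} {Paris} {Seoul} {Sofia} {Hanoi} {Delhi}
Paris–Sofia (2): add. Components now {Cairo,Oslo} {Paris,Sofia} {Seoul} {Hanoi} {Delhi}
Delhi–Seoul (4): add. Components now {Cairo,Oslo} {Paris,Sofia} {Delhi,Seoul} {Hanoi}
Hanoi–Paris (4): add. Components now {Cairo,Oslo} {Hanoi,Paris,Sofia} {Delhi,Seoul}
Delhi–Sofia (6): add. Components now {Cairo,Oslo} {Delhi,Hanoi,Paris,Seoul,Sofia}
Hanoi–Seoul (7): skip — Seoul and Hanoi already connected.
Cairo–Sofia (8): add. Components now {Cairo,Delhi,Hanoi,Oslo,Paris,Seoul,Sofia}
The 6th edge added is Cairo–Sofia.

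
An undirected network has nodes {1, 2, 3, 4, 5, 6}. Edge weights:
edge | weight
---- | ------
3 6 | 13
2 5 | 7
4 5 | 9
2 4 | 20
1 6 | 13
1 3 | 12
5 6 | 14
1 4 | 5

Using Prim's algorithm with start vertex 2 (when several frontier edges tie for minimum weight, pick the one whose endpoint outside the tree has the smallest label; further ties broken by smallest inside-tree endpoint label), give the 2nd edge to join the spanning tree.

Prim's algorithm from 2:
Step 1: frontier [2 5 7, 2 4 20] → take 2 5 (7); add 5.
Step 2: frontier [2 4 20, 4 5 9, 5 6 14] → take 4 5 (9); add 4.
Step 3: frontier [1 4 5, 5 6 14] → take 1 4 (5); add 1.
Step 4: frontier [1 3 12, 1 6 13, 5 6 14] → take 1 3 (12); add 3.
Step 5: frontier [1 6 13, 3 6 13, 5 6 14] → take 1 6 (13); add 6.
The 2nd edge added is 4 5.

4-5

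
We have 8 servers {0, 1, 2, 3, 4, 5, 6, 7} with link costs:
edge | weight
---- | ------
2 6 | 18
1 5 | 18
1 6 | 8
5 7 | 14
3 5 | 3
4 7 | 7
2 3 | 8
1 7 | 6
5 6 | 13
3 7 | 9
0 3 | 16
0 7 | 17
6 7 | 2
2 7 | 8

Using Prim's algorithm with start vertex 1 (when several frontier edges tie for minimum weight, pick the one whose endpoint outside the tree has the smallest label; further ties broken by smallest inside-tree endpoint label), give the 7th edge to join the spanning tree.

Grow the tree from 1 using Prim:
Step 1: cheapest edge leaving the tree is 1 7 (6); add 7.
Step 2: cheapest edge leaving the tree is 6 7 (2); add 6.
Step 3: cheapest edge leaving the tree is 4 7 (7); add 4.
Step 4: cheapest edge leaving the tree is 2 7 (8); add 2.
Step 5: cheapest edge leaving the tree is 2 3 (8); add 3.
Step 6: cheapest edge leaving the tree is 3 5 (3); add 5.
Step 7: cheapest edge leaving the tree is 0 3 (16); add 0.
The 7th edge added is 0 3.

0-3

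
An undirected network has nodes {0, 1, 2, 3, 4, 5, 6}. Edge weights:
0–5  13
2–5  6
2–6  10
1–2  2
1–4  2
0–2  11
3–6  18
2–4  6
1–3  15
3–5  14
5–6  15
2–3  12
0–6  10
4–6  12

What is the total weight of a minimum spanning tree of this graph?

Prim, starting at 2.
Step 1: cheapest edge leaving the tree is 1–2 (2); add 1.
Step 2: cheapest edge leaving the tree is 1–4 (2); add 4.
Step 3: cheapest edge leaving the tree is 2–5 (6); add 5.
Step 4: cheapest edge leaving the tree is 2–6 (10); add 6.
Step 5: cheapest edge leaving the tree is 0–6 (10); add 0.
Step 6: cheapest edge leaving the tree is 2–3 (12); add 3.
MST edges: 1–2, 1–4, 2–5, 2–6, 0–6, 2–3; total weight 2+2+6+10+10+12 = 42.

42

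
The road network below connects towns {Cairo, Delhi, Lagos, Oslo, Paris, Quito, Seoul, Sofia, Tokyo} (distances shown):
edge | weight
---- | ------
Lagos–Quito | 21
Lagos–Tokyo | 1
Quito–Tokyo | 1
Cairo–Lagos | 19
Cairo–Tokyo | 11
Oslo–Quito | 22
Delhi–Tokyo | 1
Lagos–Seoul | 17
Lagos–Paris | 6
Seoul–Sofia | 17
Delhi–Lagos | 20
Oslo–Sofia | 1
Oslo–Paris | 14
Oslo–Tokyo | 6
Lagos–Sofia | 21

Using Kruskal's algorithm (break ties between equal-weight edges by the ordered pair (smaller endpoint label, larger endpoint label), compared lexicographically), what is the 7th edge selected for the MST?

Sort edges by weight, then run Kruskal:
Delhi–Tokyo (1): add — endpoints in different components.
Lagos–Tokyo (1): add — endpoints in different components.
Oslo–Sofia (1): add — endpoints in different components.
Quito–Tokyo (1): add — endpoints in different components.
Lagos–Paris (6): add — endpoints in different components.
Oslo–Tokyo (6): add — endpoints in different components.
Cairo–Tokyo (11): add — endpoints in different components.
Oslo–Paris (14): skip — Paris and Oslo already connected.
Lagos–Seoul (17): add — endpoints in different components.
The 7th edge added is Cairo–Tokyo.

Cairo-Tokyo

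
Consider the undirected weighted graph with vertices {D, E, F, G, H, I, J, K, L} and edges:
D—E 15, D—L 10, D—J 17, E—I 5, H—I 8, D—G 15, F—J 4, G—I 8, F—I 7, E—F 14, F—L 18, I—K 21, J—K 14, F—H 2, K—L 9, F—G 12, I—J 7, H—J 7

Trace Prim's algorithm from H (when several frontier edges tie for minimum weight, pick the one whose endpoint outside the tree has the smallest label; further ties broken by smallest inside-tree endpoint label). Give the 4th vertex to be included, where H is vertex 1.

Prim, starting at H.
Step 1: cheapest edge leaving the tree is F—H (2); add F.
Step 2: cheapest edge leaving the tree is F—J (4); add J.
Step 3: cheapest edge leaving the tree is F—I (7); add I.
Step 4: cheapest edge leaving the tree is E—I (5); add E.
Step 5: cheapest edge leaving the tree is G—I (8); add G.
Step 6: cheapest edge leaving the tree is J—K (14); add K.
Step 7: cheapest edge leaving the tree is K—L (9); add L.
Step 8: cheapest edge leaving the tree is D—L (10); add D.
Vertex order: H, F, J, I, E, G, K, L, D. The 4th vertex is I.

I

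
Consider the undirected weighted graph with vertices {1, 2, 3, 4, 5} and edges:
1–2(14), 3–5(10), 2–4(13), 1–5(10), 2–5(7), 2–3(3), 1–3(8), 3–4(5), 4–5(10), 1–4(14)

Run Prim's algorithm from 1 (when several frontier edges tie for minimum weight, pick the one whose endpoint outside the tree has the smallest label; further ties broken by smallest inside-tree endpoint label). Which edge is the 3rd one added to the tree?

3-4

Grow the tree from 1 using Prim:
Step 1: cheapest edge leaving the tree is 1–3 (8); add 3.
Step 2: cheapest edge leaving the tree is 2–3 (3); add 2.
Step 3: cheapest edge leaving the tree is 3–4 (5); add 4.
Step 4: cheapest edge leaving the tree is 2–5 (7); add 5.
The 3rd edge added is 3–4.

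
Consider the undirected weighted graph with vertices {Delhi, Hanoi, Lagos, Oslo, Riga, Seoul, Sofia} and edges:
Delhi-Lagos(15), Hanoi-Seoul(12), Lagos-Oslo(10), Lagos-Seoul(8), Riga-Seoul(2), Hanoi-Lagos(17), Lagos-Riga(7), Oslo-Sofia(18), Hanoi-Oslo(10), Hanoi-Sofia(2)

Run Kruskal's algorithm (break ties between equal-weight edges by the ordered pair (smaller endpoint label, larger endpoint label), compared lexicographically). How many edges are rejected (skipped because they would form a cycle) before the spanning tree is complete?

2

Kruskal's algorithm — process edges by increasing weight (ties by edge label):
Hanoi-Sofia (2): add — endpoints in different components.
Riga-Seoul (2): add — endpoints in different components.
Lagos-Riga (7): add — endpoints in different components.
Lagos-Seoul (8): skip — Seoul and Lagos already connected.
Hanoi-Oslo (10): add — endpoints in different components.
Lagos-Oslo (10): add — endpoints in different components.
Hanoi-Seoul (12): skip — Seoul and Hanoi already connected.
Delhi-Lagos (15): add — endpoints in different components.
Edges rejected before the tree was complete: 2.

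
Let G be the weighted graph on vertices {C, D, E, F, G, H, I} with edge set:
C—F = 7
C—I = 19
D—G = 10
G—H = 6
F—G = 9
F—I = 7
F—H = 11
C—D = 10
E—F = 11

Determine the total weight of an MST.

Kruskal: consider edges lightest-first.
G—H (6): add — endpoints in different components.
C—F (7): add — endpoints in different components.
F—I (7): add — endpoints in different components.
F—G (9): add — endpoints in different components.
C—D (10): add — endpoints in different components.
D—G (10): skip — D and G already connected.
E—F (11): add — endpoints in different components.
MST edges: G—H, C—F, F—I, F—G, C—D, E—F; total weight 6+7+7+9+10+11 = 50.

50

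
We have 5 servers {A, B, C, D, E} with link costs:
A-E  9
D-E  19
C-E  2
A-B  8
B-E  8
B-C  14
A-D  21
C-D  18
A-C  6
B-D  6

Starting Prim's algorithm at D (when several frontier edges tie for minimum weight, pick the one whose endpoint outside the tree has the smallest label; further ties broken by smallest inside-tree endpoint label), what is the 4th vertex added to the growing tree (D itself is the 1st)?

C

Grow the tree from D using Prim:
Step 1: frontier [B-D 6, C-D 18, D-E 19, A-D 21] → take B-D (6); add B.
Step 2: frontier [A-B 8, B-E 8, B-C 14, C-D 18, D-E 19, A-D 21] → take A-B (8); add A.
Step 3: frontier [A-C 6, A-E 9, B-E 8, B-C 14, C-D 18, D-E 19] → take A-C (6); add C.
Step 4: frontier [A-E 9, B-E 8, C-E 2, D-E 19] → take C-E (2); add E.
Vertex order: D, B, A, C, E. The 4th vertex is C.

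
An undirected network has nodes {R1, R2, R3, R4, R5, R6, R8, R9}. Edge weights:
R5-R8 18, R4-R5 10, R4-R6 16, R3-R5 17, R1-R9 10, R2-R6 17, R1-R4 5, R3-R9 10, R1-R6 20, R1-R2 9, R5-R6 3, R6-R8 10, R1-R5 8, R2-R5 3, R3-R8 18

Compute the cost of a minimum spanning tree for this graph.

Sort edges by weight, then run Kruskal:
R2-R5 (3): add — endpoints in different components.
R5-R6 (3): add — endpoints in different components.
R1-R4 (5): add — endpoints in different components.
R1-R5 (8): add — endpoints in different components.
R1-R2 (9): skip — R1 and R2 already connected.
R1-R9 (10): add — endpoints in different components.
R3-R9 (10): add — endpoints in different components.
R4-R5 (10): skip — R5 and R4 already connected.
R6-R8 (10): add — endpoints in different components.
MST edges: R2-R5, R5-R6, R1-R4, R1-R5, R1-R9, R3-R9, R6-R8; total weight 3+3+5+8+10+10+10 = 49.

49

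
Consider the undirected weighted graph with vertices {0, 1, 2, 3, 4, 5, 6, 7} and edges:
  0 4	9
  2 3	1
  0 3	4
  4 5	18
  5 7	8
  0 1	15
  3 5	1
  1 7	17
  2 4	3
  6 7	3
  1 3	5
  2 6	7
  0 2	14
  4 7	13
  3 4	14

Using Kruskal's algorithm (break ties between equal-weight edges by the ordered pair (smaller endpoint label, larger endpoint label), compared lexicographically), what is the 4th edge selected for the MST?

6-7

Sort edges by weight, then run Kruskal:
2 3 (1): add — endpoints in different components.
3 5 (1): add — endpoints in different components.
2 4 (3): add — endpoints in different components.
6 7 (3): add — endpoints in different components.
0 3 (4): add — endpoints in different components.
1 3 (5): add — endpoints in different components.
2 6 (7): add — endpoints in different components.
The 4th edge added is 6 7.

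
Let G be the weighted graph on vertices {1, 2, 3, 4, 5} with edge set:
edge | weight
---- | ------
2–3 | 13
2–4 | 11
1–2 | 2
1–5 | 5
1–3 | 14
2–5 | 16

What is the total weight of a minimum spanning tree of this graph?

Kruskal's algorithm — process edges by increasing weight (ties by edge label):
1–2 (2): add. Components now {1,2} {3} {4} {5}
1–5 (5): add. Components now {1,2,5} {3} {4}
2–4 (11): add. Components now {1,2,4,5} {3}
2–3 (13): add. Components now {1,2,3,4,5}
MST edges: 1–2, 1–5, 2–4, 2–3; total weight 2+5+11+13 = 31.

31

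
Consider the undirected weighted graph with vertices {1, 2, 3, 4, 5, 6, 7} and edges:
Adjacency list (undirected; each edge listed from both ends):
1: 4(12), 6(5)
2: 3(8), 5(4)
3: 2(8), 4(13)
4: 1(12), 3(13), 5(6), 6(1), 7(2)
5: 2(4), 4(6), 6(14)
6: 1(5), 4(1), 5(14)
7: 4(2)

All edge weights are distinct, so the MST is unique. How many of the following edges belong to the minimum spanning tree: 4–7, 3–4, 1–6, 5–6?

2

Kruskal: consider edges lightest-first.
4–6 (1): add — endpoints in different components.
4–7 (2): add — endpoints in different components.
2–5 (4): add — endpoints in different components.
1–6 (5): add — endpoints in different components.
4–5 (6): add — endpoints in different components.
2–3 (8): add — endpoints in different components.
MST edge set: {4–6, 4–7, 2–5, 1–6, 4–5, 2–3}.
Of the listed edges, {4–7, 1–6} are in the MST → 2.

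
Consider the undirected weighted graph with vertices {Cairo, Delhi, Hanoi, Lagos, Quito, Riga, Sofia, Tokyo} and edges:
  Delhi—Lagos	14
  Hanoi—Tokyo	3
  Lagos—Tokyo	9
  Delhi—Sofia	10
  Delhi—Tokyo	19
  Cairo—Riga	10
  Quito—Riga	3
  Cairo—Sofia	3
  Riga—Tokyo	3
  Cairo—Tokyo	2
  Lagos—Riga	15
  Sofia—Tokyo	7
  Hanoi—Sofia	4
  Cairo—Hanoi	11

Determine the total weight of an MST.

Sort edges by weight, then run Kruskal:
Cairo—Tokyo (2): add — endpoints in different components.
Cairo—Sofia (3): add — endpoints in different components.
Hanoi—Tokyo (3): add — endpoints in different components.
Quito—Riga (3): add — endpoints in different components.
Riga—Tokyo (3): add — endpoints in different components.
Hanoi—Sofia (4): skip — Sofia and Hanoi already connected.
Sofia—Tokyo (7): skip — Sofia and Tokyo already connected.
Lagos—Tokyo (9): add — endpoints in different components.
Cairo—Riga (10): skip — Cairo and Riga already connected.
Delhi—Sofia (10): add — endpoints in different components.
MST edges: Cairo—Tokyo, Cairo—Sofia, Hanoi—Tokyo, Quito—Riga, Riga—Tokyo, Lagos—Tokyo, Delhi—Sofia; total weight 2+3+3+3+3+9+10 = 33.

33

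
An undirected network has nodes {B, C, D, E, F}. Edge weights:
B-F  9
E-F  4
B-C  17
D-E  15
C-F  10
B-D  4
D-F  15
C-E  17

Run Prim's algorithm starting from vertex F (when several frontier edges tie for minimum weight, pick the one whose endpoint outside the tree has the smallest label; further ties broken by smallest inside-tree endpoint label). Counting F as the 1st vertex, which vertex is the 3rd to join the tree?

B

Prim, starting at F.
Step 1: cheapest edge leaving the tree is E-F (4); add E.
Step 2: cheapest edge leaving the tree is B-F (9); add B.
Step 3: cheapest edge leaving the tree is B-D (4); add D.
Step 4: cheapest edge leaving the tree is C-F (10); add C.
Vertex order: F, E, B, D, C. The 3rd vertex is B.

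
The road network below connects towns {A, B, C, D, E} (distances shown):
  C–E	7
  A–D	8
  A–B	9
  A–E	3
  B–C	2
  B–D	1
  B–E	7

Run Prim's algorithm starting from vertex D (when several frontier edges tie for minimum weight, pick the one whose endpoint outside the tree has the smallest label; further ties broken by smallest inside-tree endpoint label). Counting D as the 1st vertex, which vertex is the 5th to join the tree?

Prim's algorithm from D:
Step 1: cheapest edge leaving the tree is B–D (1); add B.
Step 2: cheapest edge leaving the tree is B–C (2); add C.
Step 3: cheapest edge leaving the tree is B–E (7); add E.
Step 4: cheapest edge leaving the tree is A–E (3); add A.
Vertex order: D, B, C, E, A. The 5th vertex is A.

A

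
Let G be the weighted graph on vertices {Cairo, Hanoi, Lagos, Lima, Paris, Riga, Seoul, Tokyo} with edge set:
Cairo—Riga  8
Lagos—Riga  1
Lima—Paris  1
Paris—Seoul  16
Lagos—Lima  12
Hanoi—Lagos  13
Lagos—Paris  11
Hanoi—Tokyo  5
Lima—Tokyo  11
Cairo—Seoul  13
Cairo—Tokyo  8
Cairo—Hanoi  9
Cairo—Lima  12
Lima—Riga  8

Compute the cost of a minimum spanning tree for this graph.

44

Kruskal: consider edges lightest-first.
Lagos—Riga (1): add — endpoints in different components.
Lima—Paris (1): add — endpoints in different components.
Hanoi—Tokyo (5): add — endpoints in different components.
Cairo—Riga (8): add — endpoints in different components.
Cairo—Tokyo (8): add — endpoints in different components.
Lima—Riga (8): add — endpoints in different components.
Cairo—Hanoi (9): skip — Hanoi and Cairo already connected.
Lagos—Paris (11): skip — Paris and Lagos already connected.
Lima—Tokyo (11): skip — Lima and Tokyo already connected.
Cairo—Lima (12): skip — Lima and Cairo already connected.
Lagos—Lima (12): skip — Lima and Lagos already connected.
Cairo—Seoul (13): add — endpoints in different components.
MST edges: Lagos—Riga, Lima—Paris, Hanoi—Tokyo, Cairo—Riga, Cairo—Tokyo, Lima—Riga, Cairo—Seoul; total weight 1+1+5+8+8+8+13 = 44.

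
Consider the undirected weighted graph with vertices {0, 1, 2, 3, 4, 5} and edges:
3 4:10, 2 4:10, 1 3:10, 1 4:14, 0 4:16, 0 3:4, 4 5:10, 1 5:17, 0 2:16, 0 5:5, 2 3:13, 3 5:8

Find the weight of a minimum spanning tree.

39

Prim's algorithm from 1:
Step 1: frontier [1 3 10, 1 4 14, 1 5 17] → take 1 3 (10); add 3.
Step 2: frontier [1 4 14, 1 5 17, 0 3 4, 3 5 8, 3 4 10, 2 3 13] → take 0 3 (4); add 0.
Step 3: frontier [0 5 5, 0 2 16, 0 4 16, 1 4 14, 1 5 17, 3 5 8, 3 4 10, 2 3 13] → take 0 5 (5); add 5.
Step 4: frontier [0 2 16, 0 4 16, 1 4 14, 3 4 10, 2 3 13, 4 5 10] → take 3 4 (10); add 4.
Step 5: frontier [0 2 16, 2 3 13, 2 4 10] → take 2 4 (10); add 2.
MST edges: 1 3, 0 3, 0 5, 3 4, 2 4; total weight 10+4+5+10+10 = 39.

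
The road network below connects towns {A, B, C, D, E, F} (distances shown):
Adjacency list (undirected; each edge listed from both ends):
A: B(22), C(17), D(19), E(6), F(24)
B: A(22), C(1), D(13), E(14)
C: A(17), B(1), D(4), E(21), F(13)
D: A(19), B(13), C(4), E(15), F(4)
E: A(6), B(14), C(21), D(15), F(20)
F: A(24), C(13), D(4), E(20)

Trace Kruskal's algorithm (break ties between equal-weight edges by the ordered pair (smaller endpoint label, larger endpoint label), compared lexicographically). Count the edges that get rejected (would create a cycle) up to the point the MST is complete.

2

Kruskal's algorithm — process edges by increasing weight (ties by edge label):
B–C (1): add — endpoints in different components.
C–D (4): add — endpoints in different components.
D–F (4): add — endpoints in different components.
A–E (6): add — endpoints in different components.
B–D (13): skip — B and D already connected.
C–F (13): skip — C and F already connected.
B–E (14): add — endpoints in different components.
Edges rejected before the tree was complete: 2.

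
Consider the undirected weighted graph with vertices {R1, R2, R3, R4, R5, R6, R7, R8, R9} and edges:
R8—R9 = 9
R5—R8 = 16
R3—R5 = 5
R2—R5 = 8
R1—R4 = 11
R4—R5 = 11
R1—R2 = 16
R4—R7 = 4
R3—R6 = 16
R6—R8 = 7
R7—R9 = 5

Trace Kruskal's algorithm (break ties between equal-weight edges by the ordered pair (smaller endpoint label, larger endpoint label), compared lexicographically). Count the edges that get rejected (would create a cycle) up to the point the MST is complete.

0

Kruskal: consider edges lightest-first.
R4—R7 (4): add — endpoints in different components.
R3—R5 (5): add — endpoints in different components.
R7—R9 (5): add — endpoints in different components.
R6—R8 (7): add — endpoints in different components.
R2—R5 (8): add — endpoints in different components.
R8—R9 (9): add — endpoints in different components.
R1—R4 (11): add — endpoints in different components.
R4—R5 (11): add — endpoints in different components.
Edges rejected before the tree was complete: 0.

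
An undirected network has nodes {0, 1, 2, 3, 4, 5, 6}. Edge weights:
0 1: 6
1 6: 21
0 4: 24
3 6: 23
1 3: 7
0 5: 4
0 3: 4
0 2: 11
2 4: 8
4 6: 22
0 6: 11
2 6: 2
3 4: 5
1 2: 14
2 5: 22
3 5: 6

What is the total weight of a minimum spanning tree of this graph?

29

Sort edges by weight, then run Kruskal:
2 6 (2): add — endpoints in different components.
0 3 (4): add — endpoints in different components.
0 5 (4): add — endpoints in different components.
3 4 (5): add — endpoints in different components.
0 1 (6): add — endpoints in different components.
3 5 (6): skip — 3 and 5 already connected.
1 3 (7): skip — 1 and 3 already connected.
2 4 (8): add — endpoints in different components.
MST edges: 2 6, 0 3, 0 5, 3 4, 0 1, 2 4; total weight 2+4+4+5+6+8 = 29.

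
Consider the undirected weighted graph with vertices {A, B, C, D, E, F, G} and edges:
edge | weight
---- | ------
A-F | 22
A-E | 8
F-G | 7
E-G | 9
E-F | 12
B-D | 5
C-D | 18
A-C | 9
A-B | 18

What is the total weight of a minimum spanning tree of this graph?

Kruskal's algorithm — process edges by increasing weight (ties by edge label):
B-D (5): add. Components now {A} {B,D} {C} {E} {F} {G}
F-G (7): add. Components now {A} {B,D} {C} {E} {F,G}
A-E (8): add. Components now {A,E} {B,D} {C} {F,G}
A-C (9): add. Components now {A,C,E} {B,D} {F,G}
E-G (9): add. Components now {A,C,E,F,G} {B,D}
E-F (12): skip — E and F already connected.
A-B (18): add. Components now {A,B,C,D,E,F,G}
MST edges: B-D, F-G, A-E, A-C, E-G, A-B; total weight 5+7+8+9+9+18 = 56.

56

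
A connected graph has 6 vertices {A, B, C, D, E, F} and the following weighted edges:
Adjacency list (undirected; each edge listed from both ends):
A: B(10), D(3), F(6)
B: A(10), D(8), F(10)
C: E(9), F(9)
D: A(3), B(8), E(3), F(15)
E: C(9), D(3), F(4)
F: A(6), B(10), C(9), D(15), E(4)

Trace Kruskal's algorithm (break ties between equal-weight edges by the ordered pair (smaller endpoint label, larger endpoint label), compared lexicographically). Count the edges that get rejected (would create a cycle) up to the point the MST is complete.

Kruskal: consider edges lightest-first.
A–D (3): add. Components now {A,D} {B} {C} {E} {F}
D–E (3): add. Components now {A,D,E} {B} {C} {F}
E–F (4): add. Components now {A,D,E,F} {B} {C}
A–F (6): skip — A and F already connected.
B–D (8): add. Components now {A,B,D,E,F} {C}
C–E (9): add. Components now {A,B,C,D,E,F}
Edges rejected before the tree was complete: 1.

1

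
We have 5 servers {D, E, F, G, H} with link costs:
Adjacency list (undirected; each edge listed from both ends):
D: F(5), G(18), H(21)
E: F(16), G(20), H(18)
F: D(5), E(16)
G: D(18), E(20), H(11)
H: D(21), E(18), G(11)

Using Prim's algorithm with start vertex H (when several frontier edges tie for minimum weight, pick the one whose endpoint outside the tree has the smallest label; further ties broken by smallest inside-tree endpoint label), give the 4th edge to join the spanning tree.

E-F

Prim's algorithm from H:
Step 1: frontier [G H 11, E H 18, D H 21] → take G H (11); add G.
Step 2: frontier [D G 18, E G 20, E H 18, D H 21] → take D G (18); add D.
Step 3: frontier [D F 5, E G 20, E H 18] → take D F (5); add F.
Step 4: frontier [E F 16, E G 20, E H 18] → take E F (16); add E.
The 4th edge added is E F.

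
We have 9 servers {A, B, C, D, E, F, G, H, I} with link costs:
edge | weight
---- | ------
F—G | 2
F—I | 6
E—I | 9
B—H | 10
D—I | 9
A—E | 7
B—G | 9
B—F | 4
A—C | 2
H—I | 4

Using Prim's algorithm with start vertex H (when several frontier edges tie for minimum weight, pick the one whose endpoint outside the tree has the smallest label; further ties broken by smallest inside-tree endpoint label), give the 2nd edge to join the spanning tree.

Prim, starting at H.
Step 1: frontier [H—I 4, B—H 10] → take H—I (4); add I.
Step 2: frontier [B—H 10, F—I 6, D—I 9, E—I 9] → take F—I (6); add F.
Step 3: frontier [F—G 2, B—F 4, B—H 10, D—I 9, E—I 9] → take F—G (2); add G.
Step 4: frontier [B—F 4, B—G 9, B—H 10, D—I 9, E—I 9] → take B—F (4); add B.
Step 5: frontier [D—I 9, E—I 9] → take D—I (9); add D.
Step 6: frontier [E—I 9] → take E—I (9); add E.
Step 7: frontier [A—E 7] → take A—E (7); add A.
Step 8: frontier [A—C 2] → take A—C (2); add C.
The 2nd edge added is F—I.

F-I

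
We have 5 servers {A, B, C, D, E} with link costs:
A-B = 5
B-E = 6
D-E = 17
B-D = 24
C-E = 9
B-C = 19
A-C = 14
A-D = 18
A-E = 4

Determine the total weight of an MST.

35

Prim, starting at B.
Step 1: frontier [A-B 5, B-E 6, B-C 19, B-D 24] → take A-B (5); add A.
Step 2: frontier [A-E 4, A-C 14, A-D 18, B-E 6, B-C 19, B-D 24] → take A-E (4); add E.
Step 3: frontier [A-C 14, A-D 18, B-C 19, B-D 24, C-E 9, D-E 17] → take C-E (9); add C.
Step 4: frontier [A-D 18, B-D 24, D-E 17] → take D-E (17); add D.
MST edges: A-B, A-E, C-E, D-E; total weight 5+4+9+17 = 35.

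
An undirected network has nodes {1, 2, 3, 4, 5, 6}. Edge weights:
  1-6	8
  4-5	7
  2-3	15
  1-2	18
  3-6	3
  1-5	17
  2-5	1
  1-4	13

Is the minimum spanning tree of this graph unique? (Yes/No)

Yes

Kruskal's algorithm — process edges by increasing weight (ties by edge label):
2-5 (1): add. Components now {1} {2,5} {3} {4} {6}
3-6 (3): add. Components now {1} {2,5} {3,6} {4}
4-5 (7): add. Components now {1} {2,4,5} {3,6}
1-6 (8): add. Components now {1,3,6} {2,4,5}
1-4 (13): add. Components now {1,2,3,4,5,6}
Every non-tree edge has weight strictly greater than the heaviest edge on the tree path between its endpoints, so the MST is unique.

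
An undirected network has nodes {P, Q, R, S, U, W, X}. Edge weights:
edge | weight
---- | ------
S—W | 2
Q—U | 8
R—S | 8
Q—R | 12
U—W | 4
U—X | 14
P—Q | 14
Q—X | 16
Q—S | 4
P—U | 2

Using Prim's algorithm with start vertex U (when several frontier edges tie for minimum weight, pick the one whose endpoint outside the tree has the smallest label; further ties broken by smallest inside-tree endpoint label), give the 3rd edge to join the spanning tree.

S-W

Prim's algorithm from U:
Step 1: cheapest edge leaving the tree is P—U (2); add P.
Step 2: cheapest edge leaving the tree is U—W (4); add W.
Step 3: cheapest edge leaving the tree is S—W (2); add S.
Step 4: cheapest edge leaving the tree is Q—S (4); add Q.
Step 5: cheapest edge leaving the tree is R—S (8); add R.
Step 6: cheapest edge leaving the tree is U—X (14); add X.
The 3rd edge added is S—W.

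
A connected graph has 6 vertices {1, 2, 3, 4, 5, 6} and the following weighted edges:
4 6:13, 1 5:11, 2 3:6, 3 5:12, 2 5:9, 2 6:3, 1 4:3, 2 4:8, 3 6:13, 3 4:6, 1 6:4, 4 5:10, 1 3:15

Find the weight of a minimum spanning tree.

Grow the tree from 2 using Prim:
Step 1: cheapest edge leaving the tree is 2 6 (3); add 6.
Step 2: cheapest edge leaving the tree is 1 6 (4); add 1.
Step 3: cheapest edge leaving the tree is 1 4 (3); add 4.
Step 4: cheapest edge leaving the tree is 2 3 (6); add 3.
Step 5: cheapest edge leaving the tree is 2 5 (9); add 5.
MST edges: 2 6, 1 6, 1 4, 2 3, 2 5; total weight 3+4+3+6+9 = 25.

25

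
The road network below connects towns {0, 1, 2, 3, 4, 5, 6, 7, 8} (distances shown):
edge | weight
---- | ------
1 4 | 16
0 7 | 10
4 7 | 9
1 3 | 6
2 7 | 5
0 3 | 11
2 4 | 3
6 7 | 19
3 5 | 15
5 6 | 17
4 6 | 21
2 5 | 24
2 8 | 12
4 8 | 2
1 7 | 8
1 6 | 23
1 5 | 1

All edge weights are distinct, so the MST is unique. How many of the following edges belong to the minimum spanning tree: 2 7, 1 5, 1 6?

2

Kruskal: consider edges lightest-first.
1 5 (1): add — endpoints in different components.
4 8 (2): add — endpoints in different components.
2 4 (3): add — endpoints in different components.
2 7 (5): add — endpoints in different components.
1 3 (6): add — endpoints in different components.
1 7 (8): add — endpoints in different components.
4 7 (9): skip — 4 and 7 already connected.
0 7 (10): add — endpoints in different components.
0 3 (11): skip — 0 and 3 already connected.
2 8 (12): skip — 2 and 8 already connected.
3 5 (15): skip — 3 and 5 already connected.
1 4 (16): skip — 1 and 4 already connected.
5 6 (17): add — endpoints in different components.
MST edge set: {1 5, 4 8, 2 4, 2 7, 1 3, 1 7, 0 7, 5 6}.
Of the listed edges, {2 7, 1 5} are in the MST → 2.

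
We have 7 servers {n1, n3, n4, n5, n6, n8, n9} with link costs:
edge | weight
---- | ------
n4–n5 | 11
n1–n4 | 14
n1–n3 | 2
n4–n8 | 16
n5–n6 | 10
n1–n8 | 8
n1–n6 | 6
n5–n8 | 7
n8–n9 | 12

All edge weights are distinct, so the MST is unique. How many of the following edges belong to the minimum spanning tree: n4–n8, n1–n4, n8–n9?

1

Kruskal's algorithm — process edges by increasing weight (ties by edge label):
n1–n3 (2): add — endpoints in different components.
n1–n6 (6): add — endpoints in different components.
n5–n8 (7): add — endpoints in different components.
n1–n8 (8): add — endpoints in different components.
n5–n6 (10): skip — n6 and n5 already connected.
n4–n5 (11): add — endpoints in different components.
n8–n9 (12): add — endpoints in different components.
MST edge set: {n1–n3, n1–n6, n5–n8, n1–n8, n4–n5, n8–n9}.
Of the listed edges, {n8–n9} are in the MST → 1.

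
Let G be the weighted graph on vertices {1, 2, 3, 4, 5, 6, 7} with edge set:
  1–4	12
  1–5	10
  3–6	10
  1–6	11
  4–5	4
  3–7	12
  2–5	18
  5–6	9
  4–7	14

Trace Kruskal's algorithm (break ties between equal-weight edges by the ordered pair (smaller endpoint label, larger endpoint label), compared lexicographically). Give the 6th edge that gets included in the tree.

Sort edges by weight, then run Kruskal:
4–5 (4): add. Components now {1} {2} {3} {4,5} {6} {7}
5–6 (9): add. Components now {1} {2} {3} {4,5,6} {7}
1–5 (10): add. Components now {1,4,5,6} {2} {3} {7}
3–6 (10): add. Components now {1,3,4,5,6} {2} {7}
1–6 (11): skip — 1 and 6 already connected.
1–4 (12): skip — 1 and 4 already connected.
3–7 (12): add. Components now {1,3,4,5,6,7} {2}
4–7 (14): skip — 4 and 7 already connected.
2–5 (18): add. Components now {1,2,3,4,5,6,7}
The 6th edge added is 2–5.

2-5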